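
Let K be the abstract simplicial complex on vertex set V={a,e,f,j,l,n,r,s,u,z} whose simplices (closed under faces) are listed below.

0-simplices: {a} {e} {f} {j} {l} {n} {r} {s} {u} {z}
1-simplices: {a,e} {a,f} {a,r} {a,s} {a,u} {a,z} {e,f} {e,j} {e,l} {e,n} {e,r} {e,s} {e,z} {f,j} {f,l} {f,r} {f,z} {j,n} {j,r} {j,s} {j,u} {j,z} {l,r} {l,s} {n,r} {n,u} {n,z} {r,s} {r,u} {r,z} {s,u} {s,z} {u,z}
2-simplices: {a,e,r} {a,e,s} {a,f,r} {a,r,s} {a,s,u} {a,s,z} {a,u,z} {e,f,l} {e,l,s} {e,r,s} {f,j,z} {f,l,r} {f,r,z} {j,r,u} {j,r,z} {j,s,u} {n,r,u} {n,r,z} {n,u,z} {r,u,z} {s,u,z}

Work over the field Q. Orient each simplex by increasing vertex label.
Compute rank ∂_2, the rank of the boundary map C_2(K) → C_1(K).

n_0=10 n_1=33 n_2=21  [Q]
∂1: piv[ae,af,ar,as,au,az,ej,el,en] rk=9  ker:ef,er,es,ez,fj,fl,fr,fz,jn,jr,js,ju,jz,lr,ls,nr,nu,nz,rs,ru,rz,su,sz,uz
∂2: piv[aer,aes,afr,ars,asu,asz,auz,efl,els,fjz,flr,frz,jru,jrz,jsu,nru,nrz,nuz] rk=18  ker:ers,ruz,suz
rk∂_2=18

rank∂_2=18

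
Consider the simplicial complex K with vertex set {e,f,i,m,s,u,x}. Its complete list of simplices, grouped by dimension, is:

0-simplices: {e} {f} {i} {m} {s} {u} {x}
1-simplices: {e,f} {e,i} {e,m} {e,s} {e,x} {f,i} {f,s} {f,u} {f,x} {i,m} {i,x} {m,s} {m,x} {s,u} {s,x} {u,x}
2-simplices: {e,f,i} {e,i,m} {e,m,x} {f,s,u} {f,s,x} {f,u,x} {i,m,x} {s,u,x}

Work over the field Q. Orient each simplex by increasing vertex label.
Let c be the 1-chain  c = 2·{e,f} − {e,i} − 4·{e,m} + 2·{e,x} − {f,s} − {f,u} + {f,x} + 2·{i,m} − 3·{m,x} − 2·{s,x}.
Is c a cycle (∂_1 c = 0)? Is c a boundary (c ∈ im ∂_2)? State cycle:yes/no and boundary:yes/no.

cycle:no boundary:no

n_0=7 n_1=16 n_2=8  [Q]
∂1: piv[ef,ei,em,es,ex,fu] rk=6  ker:fi,fs,fx,im,ix,ms,mx,su,sx,ux
∂2: piv[efi,eim,emx,fsu,fsx,fux,imx] rk=7  ker:sux
∂1c = {e} + 3·{f} − 3·{i} + {m} + {s} − {u} − 2·{x}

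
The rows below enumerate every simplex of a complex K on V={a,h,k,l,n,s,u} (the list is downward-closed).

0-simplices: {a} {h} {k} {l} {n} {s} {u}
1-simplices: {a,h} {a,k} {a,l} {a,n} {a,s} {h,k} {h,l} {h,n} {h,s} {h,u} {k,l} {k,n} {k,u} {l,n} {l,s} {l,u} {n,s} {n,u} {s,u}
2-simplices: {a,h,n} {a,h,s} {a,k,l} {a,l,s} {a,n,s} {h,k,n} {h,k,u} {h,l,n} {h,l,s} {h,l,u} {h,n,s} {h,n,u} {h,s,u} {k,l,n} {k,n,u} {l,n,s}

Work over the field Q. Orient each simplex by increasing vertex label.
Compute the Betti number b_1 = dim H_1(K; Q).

b_1=0

n_0=7 n_1=19 n_2=16  [Q]
∂1: piv[ah,ak,al,an,as,hu] rk=6  ker:hk,hl,hn,hs,kl,kn,ku,ln,ls,lu,ns,nu,su
∂2: piv[ahn,ahs,akl,als,ans,hkn,hku,hln,hls,hlu,hnu,hsu,kln] rk=13  ker:hns,knu,lns
b_1=(19−6)−13=0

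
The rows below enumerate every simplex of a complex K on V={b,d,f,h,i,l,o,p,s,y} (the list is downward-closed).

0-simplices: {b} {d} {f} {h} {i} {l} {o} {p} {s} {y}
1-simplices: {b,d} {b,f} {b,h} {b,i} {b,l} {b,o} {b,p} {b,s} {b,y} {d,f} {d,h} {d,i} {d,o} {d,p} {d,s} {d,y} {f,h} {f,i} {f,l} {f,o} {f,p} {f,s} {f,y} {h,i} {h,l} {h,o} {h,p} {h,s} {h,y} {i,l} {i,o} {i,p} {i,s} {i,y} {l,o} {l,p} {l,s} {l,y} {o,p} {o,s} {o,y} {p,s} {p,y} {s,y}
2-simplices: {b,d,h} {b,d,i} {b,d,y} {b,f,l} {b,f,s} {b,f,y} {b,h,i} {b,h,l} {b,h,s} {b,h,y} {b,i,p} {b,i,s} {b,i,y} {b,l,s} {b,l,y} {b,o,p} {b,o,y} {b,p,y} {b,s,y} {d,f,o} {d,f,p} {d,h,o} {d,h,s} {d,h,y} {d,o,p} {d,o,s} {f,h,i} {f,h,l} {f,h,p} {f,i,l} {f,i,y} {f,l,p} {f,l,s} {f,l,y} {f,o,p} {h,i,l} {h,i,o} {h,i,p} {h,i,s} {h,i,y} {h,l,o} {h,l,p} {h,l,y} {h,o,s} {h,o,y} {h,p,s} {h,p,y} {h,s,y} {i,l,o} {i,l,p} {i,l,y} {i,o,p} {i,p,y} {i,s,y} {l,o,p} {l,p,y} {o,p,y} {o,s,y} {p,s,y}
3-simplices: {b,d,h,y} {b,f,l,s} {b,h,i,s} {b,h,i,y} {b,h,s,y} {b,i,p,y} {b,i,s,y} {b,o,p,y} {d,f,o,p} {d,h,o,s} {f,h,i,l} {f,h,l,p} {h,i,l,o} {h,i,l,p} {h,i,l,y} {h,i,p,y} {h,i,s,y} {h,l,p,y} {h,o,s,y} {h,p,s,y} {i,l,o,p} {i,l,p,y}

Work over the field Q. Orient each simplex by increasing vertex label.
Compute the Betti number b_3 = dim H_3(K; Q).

b_3=2

n_0=10 n_1=44 n_2=59 n_3=22  [Q]
∂1: piv[bd,bf,bh,bi,bl,bo,bp,bs,by] rk=9  ker:df,dh,di,do,dp,ds,dy,fh,fi,fl,fo,fp,fs,fy,hi,hl,ho,hp,hs,hy,il,io,ip,is,iy,lo,lp,ls,ly,op,os,oy,ps,py,sy
∂2: piv[bdh,bdi,bdy,bfl,bfs,bfy,bhi,bhl,bhs,bhy,bip,bis,biy,bls,bly,bop,boy,bpy,bsy,dfo,dfp,dho,dhs,dop,dos,fhi,fhl,fhp,fil,flp,hio,hip,hlo,hoy,hps] rk=35  ker:dhy,fiy,fls,fly,fop,hil,his,hiy,hlp,hly,hos,hpy,hsy,ilo,ilp,ily,iop,ipy,isy,lop,lpy,opy,osy,psy
∂3: piv[bdhy,bfls,bhis,bhiy,bhsy,bipy,bisy,bopy,dfop,dhos,fhil,fhlp,hilo,hilp,hily,hipy,hlpy,hosy,hpsy,ilop] rk=20  ker:hisy,ilpy
b_3=(22−20)−0=2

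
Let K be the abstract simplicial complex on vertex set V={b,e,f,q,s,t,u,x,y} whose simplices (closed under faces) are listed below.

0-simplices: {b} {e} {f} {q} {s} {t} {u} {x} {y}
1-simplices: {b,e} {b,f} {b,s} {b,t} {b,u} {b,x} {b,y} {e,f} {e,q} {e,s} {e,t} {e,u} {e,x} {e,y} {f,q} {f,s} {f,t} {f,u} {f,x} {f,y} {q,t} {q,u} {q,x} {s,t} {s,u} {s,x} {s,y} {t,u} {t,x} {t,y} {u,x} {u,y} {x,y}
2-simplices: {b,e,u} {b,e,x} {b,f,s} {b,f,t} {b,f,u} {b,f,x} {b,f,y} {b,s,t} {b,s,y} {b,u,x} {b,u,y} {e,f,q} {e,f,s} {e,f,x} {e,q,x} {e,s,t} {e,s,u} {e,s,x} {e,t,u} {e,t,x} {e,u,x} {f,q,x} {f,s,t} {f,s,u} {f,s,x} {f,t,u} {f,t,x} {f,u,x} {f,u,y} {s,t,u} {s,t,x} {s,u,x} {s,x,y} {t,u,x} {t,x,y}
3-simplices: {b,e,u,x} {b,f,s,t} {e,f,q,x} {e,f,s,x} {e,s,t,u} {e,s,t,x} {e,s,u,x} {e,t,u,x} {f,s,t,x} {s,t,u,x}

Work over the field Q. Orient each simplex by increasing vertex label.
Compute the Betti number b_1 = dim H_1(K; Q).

n_0=9 n_1=33 n_2=35 n_3=10  [Q]
∂1: piv[be,bf,bs,bt,bu,bx,by,eq] rk=8  ker:ef,es,et,eu,ex,ey,fq,fs,ft,fu,fx,fy,qt,qu,qx,st,su,sx,sy,tu,tx,ty,ux,uy,xy
∂2: piv[beu,bex,bfs,bft,bfu,bfx,bfy,bst,bsy,bux,buy,efq,efs,efx,eqx,est,esu,esx,etu,etx,sxy,txy] rk=22  ker:eux,fqx,fst,fsu,fsx,ftu,ftx,fux,fuy,stu,stx,sux,tux
∂3: piv[beux,bfst,efqx,efsx,estu,estx,esux,etux,fstx] rk=9  ker:stux
b_1=(33−8)−22=3

b_1=3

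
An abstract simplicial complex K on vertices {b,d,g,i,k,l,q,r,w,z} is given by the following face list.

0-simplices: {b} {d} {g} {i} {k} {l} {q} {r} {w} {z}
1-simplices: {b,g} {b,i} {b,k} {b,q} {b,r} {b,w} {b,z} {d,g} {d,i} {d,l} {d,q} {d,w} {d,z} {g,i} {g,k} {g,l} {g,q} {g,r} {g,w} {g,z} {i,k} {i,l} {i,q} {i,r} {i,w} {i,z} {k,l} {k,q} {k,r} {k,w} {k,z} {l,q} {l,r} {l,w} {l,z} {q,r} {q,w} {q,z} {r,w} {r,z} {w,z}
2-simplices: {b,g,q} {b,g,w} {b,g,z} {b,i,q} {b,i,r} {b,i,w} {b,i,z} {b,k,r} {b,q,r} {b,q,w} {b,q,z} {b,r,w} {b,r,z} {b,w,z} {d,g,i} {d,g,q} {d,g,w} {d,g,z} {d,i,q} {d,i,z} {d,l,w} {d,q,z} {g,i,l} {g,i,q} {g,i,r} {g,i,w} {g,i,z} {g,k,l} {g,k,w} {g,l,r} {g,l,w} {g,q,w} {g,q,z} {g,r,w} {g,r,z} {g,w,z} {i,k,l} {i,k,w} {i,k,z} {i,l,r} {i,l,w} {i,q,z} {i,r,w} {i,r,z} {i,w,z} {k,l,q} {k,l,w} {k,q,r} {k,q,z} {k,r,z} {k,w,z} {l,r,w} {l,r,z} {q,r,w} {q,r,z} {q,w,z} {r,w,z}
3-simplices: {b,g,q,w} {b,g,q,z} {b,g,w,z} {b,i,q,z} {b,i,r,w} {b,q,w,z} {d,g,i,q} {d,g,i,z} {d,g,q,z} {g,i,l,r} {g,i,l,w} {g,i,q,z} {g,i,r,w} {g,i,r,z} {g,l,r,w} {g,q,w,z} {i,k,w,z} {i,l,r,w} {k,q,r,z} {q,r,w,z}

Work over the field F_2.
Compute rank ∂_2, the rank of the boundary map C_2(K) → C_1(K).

n_0=10 n_1=41 n_2=57 n_3=20  [Z2]
∂1: piv[bg,bi,bk,bq,br,bw,bz,dg,dl] rk=9  ker:di,dq,dw,dz,gi,gk,gl,gq,gr,gw,gz,ik,il,iq,ir,iw,iz,kl,kq,kr,kw,kz,lq,lr,lw,lz,qr,qw,qz,rw,rz,wz
∂2: piv[bgq,bgw,bgz,biq,bir,biw,biz,bkr,bqr,bqw,bqz,brw,brz,bwz,dgi,dgq,dgw,dgz,diq,dlw,gil,gir,gkl,gkw,glr,glw,ikl,ikz,klq,kqr,kqz,lrz] rk=32  ker:diz,dqz,giq,giw,giz,gqw,gqz,grw,grz,gwz,ikw,ilr,ilw,iqz,irw,irz,iwz,klw,krz,kwz,lrw,qrw,qrz,qwz,rwz
∂3: piv[bgqw,bgqz,bgwz,biqz,birw,bqwz,dgiq,dgiz,dgqz,gilr,gilw,giqz,girw,girz,glrw,ikwz,kqrz,qrwz] rk=18  ker:gqwz,ilrw
rk∂_2=32

rank∂_2=32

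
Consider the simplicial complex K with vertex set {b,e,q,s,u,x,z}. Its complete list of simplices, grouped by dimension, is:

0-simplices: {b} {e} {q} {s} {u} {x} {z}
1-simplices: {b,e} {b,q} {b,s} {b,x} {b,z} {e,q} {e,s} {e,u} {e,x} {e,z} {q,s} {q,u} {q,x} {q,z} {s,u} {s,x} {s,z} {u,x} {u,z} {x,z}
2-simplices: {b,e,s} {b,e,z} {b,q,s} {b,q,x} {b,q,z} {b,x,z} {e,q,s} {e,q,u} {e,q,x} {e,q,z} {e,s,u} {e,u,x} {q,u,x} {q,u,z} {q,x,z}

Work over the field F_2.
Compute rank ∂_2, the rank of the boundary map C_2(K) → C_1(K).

n_0=7 n_1=20 n_2=15  [Z2]
∂1: piv[be,bq,bs,bx,bz,eu] rk=6  ker:eq,es,ex,ez,qs,qu,qx,qz,su,sx,sz,ux,uz,xz
∂2: piv[bes,bez,bqs,bqx,bqz,bxz,eqs,equ,eqx,esu,eux,quz] rk=12  ker:eqz,qux,qxz
rk∂_2=12

rank∂_2=12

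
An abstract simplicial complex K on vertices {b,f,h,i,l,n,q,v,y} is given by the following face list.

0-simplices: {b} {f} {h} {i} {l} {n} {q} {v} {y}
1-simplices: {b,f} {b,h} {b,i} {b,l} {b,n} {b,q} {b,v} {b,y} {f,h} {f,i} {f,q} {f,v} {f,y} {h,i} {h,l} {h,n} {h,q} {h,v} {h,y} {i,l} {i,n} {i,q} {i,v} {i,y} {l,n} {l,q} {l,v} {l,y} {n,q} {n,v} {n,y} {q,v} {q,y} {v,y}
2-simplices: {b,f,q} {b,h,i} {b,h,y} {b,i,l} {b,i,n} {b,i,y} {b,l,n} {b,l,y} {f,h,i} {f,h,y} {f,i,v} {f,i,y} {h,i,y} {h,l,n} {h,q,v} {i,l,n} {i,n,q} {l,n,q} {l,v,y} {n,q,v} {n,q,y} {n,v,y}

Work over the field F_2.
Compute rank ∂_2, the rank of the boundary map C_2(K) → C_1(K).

rank∂_2=19

n_0=9 n_1=34 n_2=22  [Z2]
∂1: piv[bf,bh,bi,bl,bn,bq,bv,by] rk=8  ker:fh,fi,fq,fv,fy,hi,hl,hn,hq,hv,hy,il,in,iq,iv,iy,ln,lq,lv,ly,nq,nv,ny,qv,qy,vy
∂2: piv[bfq,bhi,bhy,bil,bin,biy,bln,bly,fhi,fhy,fiv,hln,hqv,inq,lnq,lvy,nqv,nqy,nvy] rk=19  ker:fiy,hiy,iln
rk∂_2=19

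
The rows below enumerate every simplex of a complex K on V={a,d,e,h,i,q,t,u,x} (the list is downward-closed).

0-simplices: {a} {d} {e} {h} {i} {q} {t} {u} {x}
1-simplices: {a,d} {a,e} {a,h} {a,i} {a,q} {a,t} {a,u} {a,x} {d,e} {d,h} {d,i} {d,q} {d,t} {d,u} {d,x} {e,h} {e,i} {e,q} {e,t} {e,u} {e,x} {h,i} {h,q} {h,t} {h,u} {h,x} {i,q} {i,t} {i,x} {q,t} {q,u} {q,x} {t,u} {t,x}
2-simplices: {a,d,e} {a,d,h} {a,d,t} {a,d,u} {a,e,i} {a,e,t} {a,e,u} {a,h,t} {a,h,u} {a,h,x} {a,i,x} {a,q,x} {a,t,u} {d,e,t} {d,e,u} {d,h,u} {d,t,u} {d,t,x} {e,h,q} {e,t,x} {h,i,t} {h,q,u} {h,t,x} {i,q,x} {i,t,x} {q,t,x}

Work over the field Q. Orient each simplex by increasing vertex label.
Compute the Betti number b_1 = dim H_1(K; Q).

n_0=9 n_1=34 n_2=26  [Q]
∂1: piv[ad,ae,ah,ai,aq,at,au,ax] rk=8  ker:de,dh,di,dq,dt,du,dx,eh,ei,eq,et,eu,ex,hi,hq,ht,hu,hx,iq,it,ix,qt,qu,qx,tu,tx
∂2: piv[ade,adh,adt,adu,aei,aet,aeu,aht,ahu,ahx,aix,aqx,atu,dtx,ehq,etx,hit,hqu,htx,iqx,itx,qtx] rk=22  ker:det,deu,dhu,dtu
b_1=(34−8)−22=4

b_1=4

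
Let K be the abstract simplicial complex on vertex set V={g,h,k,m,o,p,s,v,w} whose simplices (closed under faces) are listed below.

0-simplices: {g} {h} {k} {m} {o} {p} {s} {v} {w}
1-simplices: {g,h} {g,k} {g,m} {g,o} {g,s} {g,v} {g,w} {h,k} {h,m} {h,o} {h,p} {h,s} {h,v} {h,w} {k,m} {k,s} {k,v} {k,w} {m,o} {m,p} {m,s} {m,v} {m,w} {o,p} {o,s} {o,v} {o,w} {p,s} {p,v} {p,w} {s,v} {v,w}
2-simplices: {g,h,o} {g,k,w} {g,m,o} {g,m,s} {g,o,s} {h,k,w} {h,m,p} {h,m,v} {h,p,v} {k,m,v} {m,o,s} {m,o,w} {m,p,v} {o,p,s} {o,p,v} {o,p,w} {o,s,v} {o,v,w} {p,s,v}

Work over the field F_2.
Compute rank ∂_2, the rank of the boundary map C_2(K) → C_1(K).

n_0=9 n_1=32 n_2=19  [Z2]
∂1: piv[gh,gk,gm,go,gs,gv,gw,hp] rk=8  ker:hk,hm,ho,hs,hv,hw,km,ks,kv,kw,mo,mp,ms,mv,mw,op,os,ov,ow,ps,pv,pw,sv,vw
∂2: piv[gho,gkw,gmo,gms,gos,hkw,hmp,hmv,hpv,kmv,mow,ops,opv,opw,osv,ovw] rk=16  ker:mos,mpv,psv
rk∂_2=16

rank∂_2=16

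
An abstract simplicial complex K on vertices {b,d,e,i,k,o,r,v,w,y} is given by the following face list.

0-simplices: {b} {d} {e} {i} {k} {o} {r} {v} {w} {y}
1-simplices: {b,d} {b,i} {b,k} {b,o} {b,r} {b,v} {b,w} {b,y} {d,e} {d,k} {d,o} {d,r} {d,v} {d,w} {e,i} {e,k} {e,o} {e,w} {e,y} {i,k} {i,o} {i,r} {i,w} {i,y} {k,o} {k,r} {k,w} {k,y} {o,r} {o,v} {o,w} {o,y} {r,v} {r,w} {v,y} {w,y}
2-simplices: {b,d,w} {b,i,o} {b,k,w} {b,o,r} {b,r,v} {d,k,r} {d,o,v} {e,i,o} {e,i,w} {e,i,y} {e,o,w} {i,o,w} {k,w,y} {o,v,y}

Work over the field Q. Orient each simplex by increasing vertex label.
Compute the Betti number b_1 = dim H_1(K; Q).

b_1=14

n_0=10 n_1=36 n_2=14  [Q]
∂1: piv[bd,bi,bk,bo,br,bv,bw,by,de] rk=9  ker:dk,do,dr,dv,dw,ei,ek,eo,ew,ey,ik,io,ir,iw,iy,ko,kr,kw,ky,or,ov,ow,oy,rv,rw,vy,wy
∂2: piv[bdw,bio,bkw,bor,brv,dkr,dov,eio,eiw,eiy,eow,kwy,ovy] rk=13  ker:iow
b_1=(36−9)−13=14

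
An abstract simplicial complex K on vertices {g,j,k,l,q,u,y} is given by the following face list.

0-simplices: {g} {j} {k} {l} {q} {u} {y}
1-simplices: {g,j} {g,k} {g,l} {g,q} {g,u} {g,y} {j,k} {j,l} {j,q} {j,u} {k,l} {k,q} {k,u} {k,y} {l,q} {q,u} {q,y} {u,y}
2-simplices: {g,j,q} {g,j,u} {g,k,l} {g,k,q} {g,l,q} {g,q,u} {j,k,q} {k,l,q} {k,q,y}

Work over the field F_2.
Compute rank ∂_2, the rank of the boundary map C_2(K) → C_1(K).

rank∂_2=8

n_0=7 n_1=18 n_2=9  [Z2]
∂1: piv[gj,gk,gl,gq,gu,gy] rk=6  ker:jk,jl,jq,ju,kl,kq,ku,ky,lq,qu,qy,uy
∂2: piv[gjq,gju,gkl,gkq,glq,gqu,jkq,kqy] rk=8  ker:klq
rk∂_2=8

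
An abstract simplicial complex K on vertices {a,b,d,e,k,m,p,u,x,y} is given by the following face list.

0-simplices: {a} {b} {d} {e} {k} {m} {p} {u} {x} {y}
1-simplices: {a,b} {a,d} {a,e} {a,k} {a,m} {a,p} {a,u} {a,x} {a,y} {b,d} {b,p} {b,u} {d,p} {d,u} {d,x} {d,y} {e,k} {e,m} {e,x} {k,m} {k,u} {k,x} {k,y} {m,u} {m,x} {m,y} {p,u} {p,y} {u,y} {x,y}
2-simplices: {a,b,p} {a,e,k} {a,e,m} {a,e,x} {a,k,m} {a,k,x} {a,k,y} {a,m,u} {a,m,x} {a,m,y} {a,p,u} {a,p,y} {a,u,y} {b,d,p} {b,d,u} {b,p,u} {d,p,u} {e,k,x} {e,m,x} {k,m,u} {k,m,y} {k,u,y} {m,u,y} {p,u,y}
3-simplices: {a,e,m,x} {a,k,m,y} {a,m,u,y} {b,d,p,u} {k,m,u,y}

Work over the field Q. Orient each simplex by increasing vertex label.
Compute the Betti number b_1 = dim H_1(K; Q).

b_1=4

n_0=10 n_1=30 n_2=24 n_3=5  [Q]
∂1: piv[ab,ad,ae,ak,am,ap,au,ax,ay] rk=9  ker:bd,bp,bu,dp,du,dx,dy,ek,em,ex,km,ku,kx,ky,mu,mx,my,pu,py,uy,xy
∂2: piv[abp,aek,aem,aex,akm,akx,aky,amu,amx,amy,apu,apy,auy,bdp,bdu,bpu,kmu] rk=17  ker:dpu,ekx,emx,kmy,kuy,muy,puy
∂3: piv[aemx,akmy,amuy,bdpu,kmuy] rk=5
b_1=(30−9)−17=4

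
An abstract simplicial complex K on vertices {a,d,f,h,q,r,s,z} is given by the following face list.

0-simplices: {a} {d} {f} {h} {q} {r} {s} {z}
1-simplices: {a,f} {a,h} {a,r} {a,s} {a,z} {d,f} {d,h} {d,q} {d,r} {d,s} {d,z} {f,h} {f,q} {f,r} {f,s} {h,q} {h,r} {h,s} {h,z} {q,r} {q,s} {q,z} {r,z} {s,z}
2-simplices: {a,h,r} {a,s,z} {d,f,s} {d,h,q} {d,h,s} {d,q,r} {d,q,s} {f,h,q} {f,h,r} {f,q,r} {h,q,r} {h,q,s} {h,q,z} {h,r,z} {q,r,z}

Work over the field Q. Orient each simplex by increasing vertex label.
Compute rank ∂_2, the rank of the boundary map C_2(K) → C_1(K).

rank∂_2=12

n_0=8 n_1=24 n_2=15  [Q]
∂1: piv[af,ah,ar,as,az,df,dq] rk=7  ker:dh,dr,ds,dz,fh,fq,fr,fs,hq,hr,hs,hz,qr,qs,qz,rz,sz
∂2: piv[ahr,asz,dfs,dhq,dhs,dqr,dqs,fhq,fhr,fqr,hqz,hrz] rk=12  ker:hqr,hqs,qrz
rk∂_2=12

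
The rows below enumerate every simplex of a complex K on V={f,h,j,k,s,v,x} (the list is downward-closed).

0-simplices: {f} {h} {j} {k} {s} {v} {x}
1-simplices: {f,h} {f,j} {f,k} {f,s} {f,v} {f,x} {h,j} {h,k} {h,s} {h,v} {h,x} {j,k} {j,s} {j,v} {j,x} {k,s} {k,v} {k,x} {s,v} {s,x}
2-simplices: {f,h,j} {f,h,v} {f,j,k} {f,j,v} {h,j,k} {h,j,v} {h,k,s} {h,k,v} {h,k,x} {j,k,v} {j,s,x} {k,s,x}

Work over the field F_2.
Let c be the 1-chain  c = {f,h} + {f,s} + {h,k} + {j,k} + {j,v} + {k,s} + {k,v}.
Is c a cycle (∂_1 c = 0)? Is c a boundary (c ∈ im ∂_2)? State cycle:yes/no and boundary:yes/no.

n_0=7 n_1=20 n_2=12  [Z2]
∂1: piv[fh,fj,fk,fs,fv,fx] rk=6  ker:hj,hk,hs,hv,hx,jk,js,jv,jx,ks,kv,kx,sv,sx
∂2: piv[fhj,fhv,fjk,fjv,hjk,hks,hkv,hkx,jsx,ksx] rk=10  ker:hjv,jkv
∂1c = 0
c vs im∂2: residual ≠ 0 ⇒ not boundary

cycle:yes boundary:no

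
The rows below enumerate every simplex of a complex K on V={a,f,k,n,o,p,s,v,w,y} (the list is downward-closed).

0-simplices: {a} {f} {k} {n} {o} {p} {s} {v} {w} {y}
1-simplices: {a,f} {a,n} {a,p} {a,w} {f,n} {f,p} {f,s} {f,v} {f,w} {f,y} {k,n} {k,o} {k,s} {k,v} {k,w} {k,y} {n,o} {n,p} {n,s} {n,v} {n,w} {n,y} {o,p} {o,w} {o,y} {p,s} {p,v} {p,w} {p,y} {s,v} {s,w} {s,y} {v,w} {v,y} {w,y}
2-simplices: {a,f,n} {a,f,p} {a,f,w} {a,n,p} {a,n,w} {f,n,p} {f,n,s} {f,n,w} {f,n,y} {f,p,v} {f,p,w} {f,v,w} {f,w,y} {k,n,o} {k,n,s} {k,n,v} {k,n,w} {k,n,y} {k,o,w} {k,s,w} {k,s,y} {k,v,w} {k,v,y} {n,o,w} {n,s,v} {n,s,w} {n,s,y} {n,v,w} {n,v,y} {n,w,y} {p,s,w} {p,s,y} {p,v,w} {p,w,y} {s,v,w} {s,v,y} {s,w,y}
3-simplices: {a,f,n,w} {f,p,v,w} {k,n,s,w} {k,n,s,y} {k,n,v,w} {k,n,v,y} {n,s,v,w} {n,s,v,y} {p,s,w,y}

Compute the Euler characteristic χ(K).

n_0=10 n_1=35 n_2=37 n_3=9
χ=+10−35+37−9=3

χ(K)=3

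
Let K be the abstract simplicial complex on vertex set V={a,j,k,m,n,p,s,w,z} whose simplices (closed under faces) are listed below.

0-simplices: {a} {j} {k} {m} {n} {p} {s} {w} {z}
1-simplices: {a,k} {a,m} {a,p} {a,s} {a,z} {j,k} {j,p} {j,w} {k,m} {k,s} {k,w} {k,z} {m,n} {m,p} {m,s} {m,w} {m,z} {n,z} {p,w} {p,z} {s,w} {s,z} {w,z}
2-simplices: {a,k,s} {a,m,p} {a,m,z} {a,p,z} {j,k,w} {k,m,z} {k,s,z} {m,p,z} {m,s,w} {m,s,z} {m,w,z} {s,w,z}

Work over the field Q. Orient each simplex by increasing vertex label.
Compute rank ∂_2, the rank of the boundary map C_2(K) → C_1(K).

n_0=9 n_1=23 n_2=12  [Q]
∂1: piv[ak,am,ap,as,az,jk,jw,mn] rk=8  ker:jp,km,ks,kw,kz,mp,ms,mw,mz,nz,pw,pz,sw,sz,wz
∂2: piv[aks,amp,amz,apz,jkw,kmz,ksz,msw,msz,mwz] rk=10  ker:mpz,swz
rk∂_2=10

rank∂_2=10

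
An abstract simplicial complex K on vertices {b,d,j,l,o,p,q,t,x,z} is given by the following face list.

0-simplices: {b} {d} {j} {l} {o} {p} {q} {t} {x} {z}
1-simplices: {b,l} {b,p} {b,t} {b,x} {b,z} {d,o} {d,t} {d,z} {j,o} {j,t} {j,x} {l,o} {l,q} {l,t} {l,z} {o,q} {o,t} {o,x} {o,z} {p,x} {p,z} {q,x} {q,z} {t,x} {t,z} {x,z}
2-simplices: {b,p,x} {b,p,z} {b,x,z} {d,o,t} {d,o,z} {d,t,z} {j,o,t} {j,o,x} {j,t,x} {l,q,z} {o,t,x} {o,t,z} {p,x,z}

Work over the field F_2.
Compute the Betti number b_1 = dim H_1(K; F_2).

n_0=10 n_1=26 n_2=13  [Z2]
∂1: piv[bl,bp,bt,bx,bz,do,dt,jo,lq] rk=9  ker:dz,jt,jx,lo,lt,lz,oq,ot,ox,oz,px,pz,qx,qz,tx,tz,xz
∂2: piv[bpx,bpz,bxz,dot,doz,dtz,jot,jox,jtx,lqz] rk=10  ker:otx,otz,pxz
b_1=(26−9)−10=7

b_1=7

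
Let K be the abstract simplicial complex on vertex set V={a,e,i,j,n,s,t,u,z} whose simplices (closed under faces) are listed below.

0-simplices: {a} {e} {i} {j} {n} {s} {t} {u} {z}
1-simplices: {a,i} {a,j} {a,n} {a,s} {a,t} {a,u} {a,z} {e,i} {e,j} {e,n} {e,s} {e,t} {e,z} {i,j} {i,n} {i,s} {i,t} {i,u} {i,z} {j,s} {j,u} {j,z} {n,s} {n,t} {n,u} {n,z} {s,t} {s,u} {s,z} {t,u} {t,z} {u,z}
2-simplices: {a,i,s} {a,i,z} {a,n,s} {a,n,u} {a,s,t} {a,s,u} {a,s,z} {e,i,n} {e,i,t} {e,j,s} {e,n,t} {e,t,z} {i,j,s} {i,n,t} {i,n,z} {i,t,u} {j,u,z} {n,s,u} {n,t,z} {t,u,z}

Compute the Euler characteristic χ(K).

n_0=9 n_1=32 n_2=20
χ=+9−32+20=-3

χ(K)=-3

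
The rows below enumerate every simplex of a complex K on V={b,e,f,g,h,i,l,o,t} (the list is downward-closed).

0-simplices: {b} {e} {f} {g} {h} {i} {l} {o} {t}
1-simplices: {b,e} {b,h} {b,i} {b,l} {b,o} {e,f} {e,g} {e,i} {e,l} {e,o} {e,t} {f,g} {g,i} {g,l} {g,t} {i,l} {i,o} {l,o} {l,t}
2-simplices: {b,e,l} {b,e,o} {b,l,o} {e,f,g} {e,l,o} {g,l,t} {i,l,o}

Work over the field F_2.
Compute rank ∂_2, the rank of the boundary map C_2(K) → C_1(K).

n_0=9 n_1=19 n_2=7  [Z2]
∂1: piv[be,bh,bi,bl,bo,ef,eg,et] rk=8  ker:ei,el,eo,fg,gi,gl,gt,il,io,lo,lt
∂2: piv[bel,beo,blo,efg,glt,ilo] rk=6  ker:elo
rk∂_2=6

rank∂_2=6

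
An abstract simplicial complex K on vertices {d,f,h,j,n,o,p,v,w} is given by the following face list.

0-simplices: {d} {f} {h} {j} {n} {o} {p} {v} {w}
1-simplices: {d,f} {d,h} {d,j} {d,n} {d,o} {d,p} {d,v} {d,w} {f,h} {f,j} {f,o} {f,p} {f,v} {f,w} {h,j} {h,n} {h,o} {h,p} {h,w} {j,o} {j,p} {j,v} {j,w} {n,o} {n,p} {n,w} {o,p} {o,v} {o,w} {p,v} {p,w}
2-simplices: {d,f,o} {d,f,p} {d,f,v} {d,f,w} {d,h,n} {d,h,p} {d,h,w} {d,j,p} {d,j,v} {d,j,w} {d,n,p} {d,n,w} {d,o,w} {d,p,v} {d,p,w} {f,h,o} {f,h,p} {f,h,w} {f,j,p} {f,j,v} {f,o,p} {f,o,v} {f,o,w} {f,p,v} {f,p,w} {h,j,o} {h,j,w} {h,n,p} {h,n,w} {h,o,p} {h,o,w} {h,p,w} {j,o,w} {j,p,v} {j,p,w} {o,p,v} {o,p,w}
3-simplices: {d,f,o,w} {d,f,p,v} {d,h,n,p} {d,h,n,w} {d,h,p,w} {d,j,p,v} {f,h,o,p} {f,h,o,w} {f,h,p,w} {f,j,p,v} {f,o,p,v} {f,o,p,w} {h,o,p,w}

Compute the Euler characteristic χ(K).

n_0=9 n_1=31 n_2=37 n_3=13
χ=+9−31+37−13=2

χ(K)=2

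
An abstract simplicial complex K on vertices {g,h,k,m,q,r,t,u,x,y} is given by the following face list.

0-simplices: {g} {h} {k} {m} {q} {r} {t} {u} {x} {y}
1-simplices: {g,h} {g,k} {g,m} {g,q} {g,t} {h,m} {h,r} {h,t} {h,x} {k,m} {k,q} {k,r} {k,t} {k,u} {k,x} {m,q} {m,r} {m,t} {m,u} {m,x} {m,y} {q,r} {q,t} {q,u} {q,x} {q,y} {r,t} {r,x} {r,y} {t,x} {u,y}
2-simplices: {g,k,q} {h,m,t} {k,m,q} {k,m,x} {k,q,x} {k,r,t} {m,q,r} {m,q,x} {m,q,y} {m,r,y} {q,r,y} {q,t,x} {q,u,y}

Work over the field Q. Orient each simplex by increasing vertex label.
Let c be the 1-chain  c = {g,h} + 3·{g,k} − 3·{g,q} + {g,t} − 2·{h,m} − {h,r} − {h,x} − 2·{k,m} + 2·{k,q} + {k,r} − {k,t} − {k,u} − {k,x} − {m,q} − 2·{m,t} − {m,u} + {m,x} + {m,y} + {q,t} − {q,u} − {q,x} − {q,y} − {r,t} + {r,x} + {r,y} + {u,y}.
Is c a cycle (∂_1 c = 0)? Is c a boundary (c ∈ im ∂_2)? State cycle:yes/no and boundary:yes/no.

n_0=10 n_1=31 n_2=13  [Q]
∂1: piv[gh,gk,gm,gq,gt,hr,hx,ku,my] rk=9  ker:hm,ht,km,kq,kr,kt,kx,mq,mr,mt,mu,mx,qr,qt,qu,qx,qy,rt,rx,ry,tx,uy
∂2: piv[gkq,hmt,kmq,kmx,kqx,krt,mqr,mqy,mry,qtx,quy] rk=11  ker:mqx,qry
∂1c = −2·{g} + 5·{h} + 5·{k} − 2·{m} − {r} − 2·{t} − 4·{u} − {x} + 2·{y}

cycle:no boundary:no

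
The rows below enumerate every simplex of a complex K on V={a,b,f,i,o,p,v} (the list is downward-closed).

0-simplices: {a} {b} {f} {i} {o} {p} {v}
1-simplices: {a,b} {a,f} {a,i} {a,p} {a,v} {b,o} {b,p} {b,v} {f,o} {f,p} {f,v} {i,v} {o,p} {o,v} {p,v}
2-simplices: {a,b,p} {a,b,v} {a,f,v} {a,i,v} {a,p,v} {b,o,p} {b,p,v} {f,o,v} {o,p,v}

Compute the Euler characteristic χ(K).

n_0=7 n_1=15 n_2=9
χ=+7−15+9=1

χ(K)=1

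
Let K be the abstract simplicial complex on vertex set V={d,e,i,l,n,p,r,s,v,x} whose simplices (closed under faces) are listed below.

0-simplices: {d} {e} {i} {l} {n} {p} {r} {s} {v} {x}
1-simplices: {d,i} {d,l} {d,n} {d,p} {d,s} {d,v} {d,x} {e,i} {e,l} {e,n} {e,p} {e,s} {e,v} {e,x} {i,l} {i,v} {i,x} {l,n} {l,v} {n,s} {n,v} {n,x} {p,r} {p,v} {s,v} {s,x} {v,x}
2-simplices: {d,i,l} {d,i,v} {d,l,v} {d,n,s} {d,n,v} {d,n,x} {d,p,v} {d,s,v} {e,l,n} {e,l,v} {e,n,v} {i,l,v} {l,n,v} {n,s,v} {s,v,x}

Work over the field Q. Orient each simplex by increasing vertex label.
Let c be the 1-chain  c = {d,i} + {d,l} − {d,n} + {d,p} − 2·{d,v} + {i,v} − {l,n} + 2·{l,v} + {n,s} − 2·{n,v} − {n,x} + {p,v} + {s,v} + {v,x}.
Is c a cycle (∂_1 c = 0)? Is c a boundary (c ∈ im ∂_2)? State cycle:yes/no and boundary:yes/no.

cycle:yes boundary:no

n_0=10 n_1=27 n_2=15  [Q]
∂1: piv[di,dl,dn,dp,ds,dv,dx,ei,pr] rk=9  ker:el,en,ep,es,ev,ex,il,iv,ix,ln,lv,ns,nv,nx,pv,sv,sx,vx
∂2: piv[dil,div,dlv,dns,dnv,dnx,dpv,dsv,eln,elv,env,svx] rk=12  ker:ilv,lnv,nsv
∂1c = 0
c vs im∂2: residual ≠ 0 ⇒ not boundary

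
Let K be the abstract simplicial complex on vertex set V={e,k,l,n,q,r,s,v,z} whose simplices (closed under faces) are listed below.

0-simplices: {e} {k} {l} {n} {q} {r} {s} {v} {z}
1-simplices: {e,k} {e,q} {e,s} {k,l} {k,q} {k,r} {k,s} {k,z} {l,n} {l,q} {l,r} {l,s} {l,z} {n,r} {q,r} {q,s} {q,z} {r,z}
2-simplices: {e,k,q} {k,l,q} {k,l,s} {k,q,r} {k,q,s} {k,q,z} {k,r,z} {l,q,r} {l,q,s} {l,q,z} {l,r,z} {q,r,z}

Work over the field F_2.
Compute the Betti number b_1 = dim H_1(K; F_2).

n_0=9 n_1=18 n_2=12  [Z2]
∂1: piv[ek,eq,es,kl,kr,kz,ln] rk=7  ker:kq,ks,lq,lr,ls,lz,nr,qr,qs,qz,rz
∂2: piv[ekq,klq,kls,kqr,kqs,kqz,krz,lqr,lqz] rk=9  ker:lqs,lrz,qrz
b_1=(18−7)−9=2

b_1=2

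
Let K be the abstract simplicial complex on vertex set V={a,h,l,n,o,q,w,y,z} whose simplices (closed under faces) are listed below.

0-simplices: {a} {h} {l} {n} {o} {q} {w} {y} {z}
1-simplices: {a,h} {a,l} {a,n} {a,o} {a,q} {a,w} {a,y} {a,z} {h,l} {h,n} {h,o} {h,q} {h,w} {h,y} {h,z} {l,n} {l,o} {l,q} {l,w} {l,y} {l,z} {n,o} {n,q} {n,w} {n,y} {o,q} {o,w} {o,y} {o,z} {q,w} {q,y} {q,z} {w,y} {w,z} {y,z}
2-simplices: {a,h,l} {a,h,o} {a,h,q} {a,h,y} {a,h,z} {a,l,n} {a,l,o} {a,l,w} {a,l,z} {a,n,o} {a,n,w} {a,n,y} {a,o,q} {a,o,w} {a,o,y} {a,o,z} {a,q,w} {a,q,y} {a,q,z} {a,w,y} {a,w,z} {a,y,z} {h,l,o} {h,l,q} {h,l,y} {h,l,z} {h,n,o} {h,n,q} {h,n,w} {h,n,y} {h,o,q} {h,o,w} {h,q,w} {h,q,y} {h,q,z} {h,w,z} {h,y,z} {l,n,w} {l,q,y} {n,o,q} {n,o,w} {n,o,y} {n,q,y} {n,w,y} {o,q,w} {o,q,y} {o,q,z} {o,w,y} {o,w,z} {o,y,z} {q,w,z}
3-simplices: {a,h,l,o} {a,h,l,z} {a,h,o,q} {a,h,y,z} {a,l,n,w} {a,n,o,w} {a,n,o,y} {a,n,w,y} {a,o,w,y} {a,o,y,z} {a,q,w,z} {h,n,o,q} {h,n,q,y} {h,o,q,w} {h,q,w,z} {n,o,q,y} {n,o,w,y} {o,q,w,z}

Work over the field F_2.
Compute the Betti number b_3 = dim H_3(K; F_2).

n_0=9 n_1=35 n_2=51 n_3=18  [Z2]
∂1: piv[ah,al,an,ao,aq,aw,ay,az] rk=8  ker:hl,hn,ho,hq,hw,hy,hz,ln,lo,lq,lw,ly,lz,no,nq,nw,ny,oq,ow,oy,oz,qw,qy,qz,wy,wz,yz
∂2: piv[ahl,aho,ahq,ahy,ahz,aln,alo,alw,alz,ano,anw,any,aoq,aow,aoy,aoz,aqw,aqy,aqz,awy,awz,ayz,hlq,hly,hno,hnq,hnw] rk=27  ker:hlo,hlz,hny,hoq,how,hqw,hqy,hqz,hwz,hyz,lnw,lqy,noq,now,noy,nqy,nwy,oqw,oqy,oqz,owy,owz,oyz,qwz
∂3: piv[ahlo,ahlz,ahoq,ahyz,alnw,anow,anoy,anwy,aowy,aoyz,aqwz,hnoq,hnqy,hoqw,hqwz,noqy,oqwz] rk=17  ker:nowy
b_3=(18−17)−0=1

b_3=1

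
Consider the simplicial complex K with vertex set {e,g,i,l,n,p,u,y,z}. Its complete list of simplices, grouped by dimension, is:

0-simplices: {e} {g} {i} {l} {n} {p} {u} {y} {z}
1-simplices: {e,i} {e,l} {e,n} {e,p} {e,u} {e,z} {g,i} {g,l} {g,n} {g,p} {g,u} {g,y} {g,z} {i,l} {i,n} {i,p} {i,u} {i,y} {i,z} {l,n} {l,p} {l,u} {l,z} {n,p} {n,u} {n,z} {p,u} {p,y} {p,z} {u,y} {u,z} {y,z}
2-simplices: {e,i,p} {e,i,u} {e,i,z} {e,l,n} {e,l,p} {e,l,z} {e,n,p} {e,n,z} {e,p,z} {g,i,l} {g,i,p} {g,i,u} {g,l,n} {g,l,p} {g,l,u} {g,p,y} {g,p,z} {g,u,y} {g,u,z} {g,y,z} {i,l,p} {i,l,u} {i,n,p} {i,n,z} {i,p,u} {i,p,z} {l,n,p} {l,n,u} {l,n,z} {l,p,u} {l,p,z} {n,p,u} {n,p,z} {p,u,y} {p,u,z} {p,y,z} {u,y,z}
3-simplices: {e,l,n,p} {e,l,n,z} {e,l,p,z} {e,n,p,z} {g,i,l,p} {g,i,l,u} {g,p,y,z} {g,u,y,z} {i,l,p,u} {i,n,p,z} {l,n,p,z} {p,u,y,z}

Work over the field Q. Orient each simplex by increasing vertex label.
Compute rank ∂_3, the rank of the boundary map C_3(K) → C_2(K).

n_0=9 n_1=32 n_2=37 n_3=12  [Q]
∂1: piv[ei,el,en,ep,eu,ez,gi,gy] rk=8  ker:gl,gn,gp,gu,gz,il,in,ip,iu,iy,iz,ln,lp,lu,lz,np,nu,nz,pu,py,pz,uy,uz,yz
∂2: piv[eip,eiu,eiz,eln,elp,elz,enp,enz,epz,gil,gip,giu,gln,glp,glu,gpy,gpz,guy,guz,gyz,inp,ipu,lnu] rk=23  ker:ilp,ilu,inz,ipz,lnp,lnz,lpu,lpz,npu,npz,puy,puz,pyz,uyz
∂3: piv[elnp,elnz,elpz,enpz,gilp,gilu,gpyz,guyz,ilpu,inpz,puyz] rk=11  ker:lnpz
rk∂_3=11

rank∂_3=11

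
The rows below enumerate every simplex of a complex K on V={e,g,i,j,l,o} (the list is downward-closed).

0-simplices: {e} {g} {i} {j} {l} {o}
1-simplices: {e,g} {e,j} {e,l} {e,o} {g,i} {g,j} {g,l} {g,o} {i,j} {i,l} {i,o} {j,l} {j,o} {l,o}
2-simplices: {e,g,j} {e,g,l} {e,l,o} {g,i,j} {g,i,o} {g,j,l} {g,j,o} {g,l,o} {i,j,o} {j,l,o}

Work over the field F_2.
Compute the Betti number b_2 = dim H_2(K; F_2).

n_0=6 n_1=14 n_2=10  [Z2]
∂1: piv[eg,ej,el,eo,gi] rk=5  ker:gj,gl,go,ij,il,io,jl,jo,lo
∂2: piv[egj,egl,elo,gij,gio,gjl,gjo,glo] rk=8  ker:ijo,jlo
b_2=(10−8)−0=2

b_2=2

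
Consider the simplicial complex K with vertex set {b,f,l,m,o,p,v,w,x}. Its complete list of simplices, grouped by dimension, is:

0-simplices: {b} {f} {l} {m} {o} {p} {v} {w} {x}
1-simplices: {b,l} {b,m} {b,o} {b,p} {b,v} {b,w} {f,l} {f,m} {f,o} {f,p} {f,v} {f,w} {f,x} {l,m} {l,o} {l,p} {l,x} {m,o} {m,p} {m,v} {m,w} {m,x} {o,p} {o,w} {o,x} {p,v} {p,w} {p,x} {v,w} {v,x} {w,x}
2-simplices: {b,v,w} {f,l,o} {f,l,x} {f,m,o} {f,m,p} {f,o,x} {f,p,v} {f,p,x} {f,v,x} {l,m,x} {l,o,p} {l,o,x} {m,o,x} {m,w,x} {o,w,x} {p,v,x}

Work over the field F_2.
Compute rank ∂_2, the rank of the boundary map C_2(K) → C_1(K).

rank∂_2=14

n_0=9 n_1=31 n_2=16  [Z2]
∂1: piv[bl,bm,bo,bp,bv,bw,fl,fx] rk=8  ker:fm,fo,fp,fv,fw,lm,lo,lp,lx,mo,mp,mv,mw,mx,op,ow,ox,pv,pw,px,vw,vx,wx
∂2: piv[bvw,flo,flx,fmo,fmp,fox,fpv,fpx,fvx,lmx,lop,mox,mwx,owx] rk=14  ker:lox,pvx
rk∂_2=14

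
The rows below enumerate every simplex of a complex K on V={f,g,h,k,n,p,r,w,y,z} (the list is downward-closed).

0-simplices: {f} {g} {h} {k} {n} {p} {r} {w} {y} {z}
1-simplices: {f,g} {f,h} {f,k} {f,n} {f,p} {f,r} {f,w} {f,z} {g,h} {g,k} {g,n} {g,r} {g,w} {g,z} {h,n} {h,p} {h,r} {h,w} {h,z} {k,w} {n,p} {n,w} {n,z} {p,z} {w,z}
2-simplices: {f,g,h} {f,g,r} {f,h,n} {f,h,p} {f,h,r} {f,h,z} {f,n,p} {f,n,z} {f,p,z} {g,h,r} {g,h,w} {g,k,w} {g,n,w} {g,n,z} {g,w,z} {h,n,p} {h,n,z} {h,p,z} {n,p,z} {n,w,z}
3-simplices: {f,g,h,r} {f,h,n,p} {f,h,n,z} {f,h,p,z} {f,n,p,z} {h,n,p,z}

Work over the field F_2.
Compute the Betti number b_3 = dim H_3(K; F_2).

b_3=1

n_0=10 n_1=25 n_2=20 n_3=6  [Z2]
∂1: piv[fg,fh,fk,fn,fp,fr,fw,fz] rk=8  ker:gh,gk,gn,gr,gw,gz,hn,hp,hr,hw,hz,kw,np,nw,nz,pz,wz
∂2: piv[fgh,fgr,fhn,fhp,fhr,fhz,fnp,fnz,fpz,ghw,gkw,gnw,gnz,gwz] rk=14  ker:ghr,hnp,hnz,hpz,npz,nwz
∂3: piv[fghr,fhnp,fhnz,fhpz,fnpz] rk=5  ker:hnpz
b_3=(6−5)−0=1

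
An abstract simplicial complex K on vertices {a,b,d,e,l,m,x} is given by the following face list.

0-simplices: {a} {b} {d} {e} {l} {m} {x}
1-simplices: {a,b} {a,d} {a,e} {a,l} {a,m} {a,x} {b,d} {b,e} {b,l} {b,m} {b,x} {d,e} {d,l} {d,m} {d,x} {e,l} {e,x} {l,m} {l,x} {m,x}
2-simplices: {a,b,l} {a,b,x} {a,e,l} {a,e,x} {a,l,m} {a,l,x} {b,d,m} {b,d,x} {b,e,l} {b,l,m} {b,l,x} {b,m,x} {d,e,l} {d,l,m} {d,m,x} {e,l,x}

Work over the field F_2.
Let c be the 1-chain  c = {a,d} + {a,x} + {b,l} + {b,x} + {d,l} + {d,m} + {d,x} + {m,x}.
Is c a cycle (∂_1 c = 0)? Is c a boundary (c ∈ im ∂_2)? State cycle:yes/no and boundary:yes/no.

n_0=7 n_1=20 n_2=16  [Z2]
∂1: piv[ab,ad,ae,al,am,ax] rk=6  ker:bd,be,bl,bm,bx,de,dl,dm,dx,el,ex,lm,lx,mx
∂2: piv[abl,abx,ael,aex,alm,alx,bdm,bdx,bel,blm,bmx,del,dlm] rk=13  ker:blx,dmx,elx
∂1c = 0
c vs im∂2: residual ≠ 0 ⇒ not boundary

cycle:yes boundary:no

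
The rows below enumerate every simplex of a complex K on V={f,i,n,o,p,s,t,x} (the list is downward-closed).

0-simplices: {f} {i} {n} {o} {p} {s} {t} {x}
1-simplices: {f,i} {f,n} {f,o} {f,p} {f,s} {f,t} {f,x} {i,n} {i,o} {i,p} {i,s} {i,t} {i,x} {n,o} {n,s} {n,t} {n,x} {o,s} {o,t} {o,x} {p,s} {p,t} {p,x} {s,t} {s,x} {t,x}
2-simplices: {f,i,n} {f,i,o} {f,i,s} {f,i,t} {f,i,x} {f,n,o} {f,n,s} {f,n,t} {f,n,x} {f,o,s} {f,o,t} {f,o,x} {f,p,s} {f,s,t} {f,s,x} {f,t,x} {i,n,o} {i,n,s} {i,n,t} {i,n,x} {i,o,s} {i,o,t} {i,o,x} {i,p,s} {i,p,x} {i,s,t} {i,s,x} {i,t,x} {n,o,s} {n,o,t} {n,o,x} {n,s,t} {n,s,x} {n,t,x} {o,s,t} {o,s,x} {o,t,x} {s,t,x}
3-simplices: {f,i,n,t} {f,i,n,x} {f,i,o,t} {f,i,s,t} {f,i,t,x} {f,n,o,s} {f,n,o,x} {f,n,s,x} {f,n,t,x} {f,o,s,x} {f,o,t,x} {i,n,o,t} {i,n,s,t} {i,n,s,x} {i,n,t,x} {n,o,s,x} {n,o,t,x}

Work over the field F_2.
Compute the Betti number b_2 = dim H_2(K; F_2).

b_2=5

n_0=8 n_1=26 n_2=38 n_3=17  [Z2]
∂1: piv[fi,fn,fo,fp,fs,ft,fx] rk=7  ker:in,io,ip,is,it,ix,no,ns,nt,nx,os,ot,ox,ps,pt,px,st,sx,tx
∂2: piv[fin,fio,fis,fit,fix,fno,fns,fnt,fnx,fos,fot,fox,fps,fst,fsx,ftx,ips,ipx] rk=18  ker:ino,ins,int,inx,ios,iot,iox,ist,isx,itx,nos,not,nox,nst,nsx,ntx,ost,osx,otx,stx
∂3: piv[fint,finx,fiot,fist,fitx,fnos,fnox,fnsx,fntx,fosx,fotx,inot,inst,insx,notx] rk=15  ker:intx,nosx
b_2=(38−18)−15=5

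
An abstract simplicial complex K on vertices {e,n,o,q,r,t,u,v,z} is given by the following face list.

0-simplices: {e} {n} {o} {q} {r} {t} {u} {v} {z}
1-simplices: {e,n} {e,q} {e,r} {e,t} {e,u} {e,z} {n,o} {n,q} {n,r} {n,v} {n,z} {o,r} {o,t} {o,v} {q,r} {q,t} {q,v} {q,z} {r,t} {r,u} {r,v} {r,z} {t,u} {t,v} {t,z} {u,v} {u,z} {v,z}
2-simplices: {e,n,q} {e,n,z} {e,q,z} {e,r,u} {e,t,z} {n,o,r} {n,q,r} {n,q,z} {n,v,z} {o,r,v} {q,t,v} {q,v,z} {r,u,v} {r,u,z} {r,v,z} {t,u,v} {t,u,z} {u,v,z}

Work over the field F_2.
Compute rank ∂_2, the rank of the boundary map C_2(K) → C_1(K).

n_0=9 n_1=28 n_2=18  [Z2]
∂1: piv[en,eq,er,et,eu,ez,no,nv] rk=8  ker:nq,nr,nz,or,ot,ov,qr,qt,qv,qz,rt,ru,rv,rz,tu,tv,tz,uv,uz,vz
∂2: piv[enq,enz,eqz,eru,etz,nor,nqr,nvz,orv,qtv,qvz,ruv,ruz,rvz,tuv,tuz] rk=16  ker:nqz,uvz
rk∂_2=16

rank∂_2=16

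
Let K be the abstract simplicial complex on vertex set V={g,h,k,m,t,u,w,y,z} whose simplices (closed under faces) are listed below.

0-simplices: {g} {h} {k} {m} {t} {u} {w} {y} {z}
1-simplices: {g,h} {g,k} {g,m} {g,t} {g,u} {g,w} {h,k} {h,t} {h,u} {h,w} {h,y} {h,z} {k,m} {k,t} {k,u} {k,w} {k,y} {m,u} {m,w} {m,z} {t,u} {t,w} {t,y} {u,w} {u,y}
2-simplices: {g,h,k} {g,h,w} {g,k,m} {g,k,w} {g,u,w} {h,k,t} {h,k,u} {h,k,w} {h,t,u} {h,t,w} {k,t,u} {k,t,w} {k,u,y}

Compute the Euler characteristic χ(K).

n_0=9 n_1=25 n_2=13
χ=+9−25+13=-3

χ(K)=-3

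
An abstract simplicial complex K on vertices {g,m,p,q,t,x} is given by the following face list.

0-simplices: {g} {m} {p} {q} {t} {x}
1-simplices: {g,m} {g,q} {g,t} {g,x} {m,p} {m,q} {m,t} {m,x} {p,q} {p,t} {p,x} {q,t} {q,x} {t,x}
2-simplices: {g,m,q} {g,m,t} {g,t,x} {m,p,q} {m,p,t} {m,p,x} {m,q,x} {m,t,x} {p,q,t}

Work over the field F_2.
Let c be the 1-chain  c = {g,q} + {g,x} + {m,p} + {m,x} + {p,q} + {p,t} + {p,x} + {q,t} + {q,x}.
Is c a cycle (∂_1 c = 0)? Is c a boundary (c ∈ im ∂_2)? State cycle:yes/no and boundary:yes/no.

cycle:yes boundary:yes

n_0=6 n_1=14 n_2=9  [Z2]
∂1: piv[gm,gq,gt,gx,mp] rk=5  ker:mq,mt,mx,pq,pt,px,qt,qx,tx
∂2: piv[gmq,gmt,gtx,mpq,mpt,mpx,mqx,mtx,pqt] rk=9
∂1c = 0
c vs im∂2: reduces to 0 ⇒ boundary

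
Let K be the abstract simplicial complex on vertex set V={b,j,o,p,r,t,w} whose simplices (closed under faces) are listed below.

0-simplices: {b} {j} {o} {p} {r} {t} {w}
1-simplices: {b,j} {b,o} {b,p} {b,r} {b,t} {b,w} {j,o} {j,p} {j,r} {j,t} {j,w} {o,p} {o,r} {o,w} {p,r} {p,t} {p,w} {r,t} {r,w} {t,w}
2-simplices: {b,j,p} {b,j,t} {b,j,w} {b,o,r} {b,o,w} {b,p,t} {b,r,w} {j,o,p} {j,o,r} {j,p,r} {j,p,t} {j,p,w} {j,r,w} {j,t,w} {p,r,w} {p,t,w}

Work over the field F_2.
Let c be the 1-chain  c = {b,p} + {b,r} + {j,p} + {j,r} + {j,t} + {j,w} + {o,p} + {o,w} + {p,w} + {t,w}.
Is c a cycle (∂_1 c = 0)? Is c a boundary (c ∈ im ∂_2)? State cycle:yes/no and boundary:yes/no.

n_0=7 n_1=20 n_2=16  [Z2]
∂1: piv[bj,bo,bp,br,bt,bw] rk=6  ker:jo,jp,jr,jt,jw,op,or,ow,pr,pt,pw,rt,rw,tw
∂2: piv[bjp,bjt,bjw,bor,bow,bpt,brw,jop,jor,jpr,jpw,jrw,jtw] rk=13  ker:jpt,prw,ptw
∂1c = 0
c vs im∂2: reduces to 0 ⇒ boundary

cycle:yes boundary:yes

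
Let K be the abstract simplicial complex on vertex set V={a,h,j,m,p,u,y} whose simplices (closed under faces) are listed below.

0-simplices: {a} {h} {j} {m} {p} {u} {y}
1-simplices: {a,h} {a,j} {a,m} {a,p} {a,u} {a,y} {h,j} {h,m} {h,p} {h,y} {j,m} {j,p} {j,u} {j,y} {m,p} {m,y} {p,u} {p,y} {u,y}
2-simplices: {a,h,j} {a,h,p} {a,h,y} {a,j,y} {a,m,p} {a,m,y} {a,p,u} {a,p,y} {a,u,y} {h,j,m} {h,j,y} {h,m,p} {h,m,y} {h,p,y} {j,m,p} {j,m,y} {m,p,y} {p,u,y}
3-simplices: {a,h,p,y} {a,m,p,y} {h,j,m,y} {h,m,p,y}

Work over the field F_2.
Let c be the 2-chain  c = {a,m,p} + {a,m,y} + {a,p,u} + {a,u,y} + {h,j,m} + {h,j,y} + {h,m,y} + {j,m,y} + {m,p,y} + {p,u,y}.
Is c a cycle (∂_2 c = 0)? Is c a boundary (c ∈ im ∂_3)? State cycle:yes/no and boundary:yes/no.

n_0=7 n_1=19 n_2=18 n_3=4  [Z2]
∂1: piv[ah,aj,am,ap,au,ay] rk=6  ker:hj,hm,hp,hy,jm,jp,ju,jy,mp,my,pu,py,uy
∂2: piv[ahj,ahp,ahy,ajy,amp,amy,apu,apy,auy,hjm,hmp,jmp] rk=12  ker:hjy,hmy,hpy,jmy,mpy,puy
∂3: piv[ahpy,ampy,hjmy,hmpy] rk=4
∂2c = 0
c vs im∂3: residual ≠ 0 ⇒ not boundary

cycle:yes boundary:no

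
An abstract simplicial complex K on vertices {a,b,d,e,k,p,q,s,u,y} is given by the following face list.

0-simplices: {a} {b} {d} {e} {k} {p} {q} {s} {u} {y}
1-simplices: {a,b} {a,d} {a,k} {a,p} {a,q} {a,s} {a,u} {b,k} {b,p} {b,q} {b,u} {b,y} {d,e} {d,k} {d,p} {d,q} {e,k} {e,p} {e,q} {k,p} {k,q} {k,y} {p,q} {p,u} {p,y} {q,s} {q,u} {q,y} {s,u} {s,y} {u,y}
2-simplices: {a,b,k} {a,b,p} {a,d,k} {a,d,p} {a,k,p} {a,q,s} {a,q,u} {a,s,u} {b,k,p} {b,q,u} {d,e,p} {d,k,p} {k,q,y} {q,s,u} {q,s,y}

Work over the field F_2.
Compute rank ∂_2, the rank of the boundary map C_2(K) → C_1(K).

n_0=10 n_1=31 n_2=15  [Z2]
∂1: piv[ab,ad,ak,ap,aq,as,au,by,de] rk=9  ker:bk,bp,bq,bu,dk,dp,dq,ek,ep,eq,kp,kq,ky,pq,pu,py,qs,qu,qy,su,sy,uy
∂2: piv[abk,abp,adk,adp,akp,aqs,aqu,asu,bqu,dep,kqy,qsy] rk=12  ker:bkp,dkp,qsu
rk∂_2=12

rank∂_2=12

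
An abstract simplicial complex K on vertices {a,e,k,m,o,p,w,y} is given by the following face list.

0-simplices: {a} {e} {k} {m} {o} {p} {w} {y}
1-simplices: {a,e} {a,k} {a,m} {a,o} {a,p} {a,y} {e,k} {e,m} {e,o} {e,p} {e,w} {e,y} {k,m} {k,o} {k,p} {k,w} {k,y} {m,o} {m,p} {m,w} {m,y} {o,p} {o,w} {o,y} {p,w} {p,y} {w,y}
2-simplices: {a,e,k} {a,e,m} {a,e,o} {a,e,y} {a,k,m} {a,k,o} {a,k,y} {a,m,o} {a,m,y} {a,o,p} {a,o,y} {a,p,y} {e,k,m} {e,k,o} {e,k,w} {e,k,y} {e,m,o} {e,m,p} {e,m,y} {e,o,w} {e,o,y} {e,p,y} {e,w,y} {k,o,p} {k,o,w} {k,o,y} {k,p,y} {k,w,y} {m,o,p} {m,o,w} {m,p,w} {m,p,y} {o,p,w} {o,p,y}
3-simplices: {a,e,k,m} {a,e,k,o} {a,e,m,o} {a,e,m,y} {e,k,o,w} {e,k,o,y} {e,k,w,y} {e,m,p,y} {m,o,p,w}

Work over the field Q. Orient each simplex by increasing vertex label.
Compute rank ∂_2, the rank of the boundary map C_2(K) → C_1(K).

n_0=8 n_1=27 n_2=34 n_3=9  [Q]
∂1: piv[ae,ak,am,ao,ap,ay,ew] rk=7  ker:ek,em,eo,ep,ey,km,ko,kp,kw,ky,mo,mp,mw,my,op,ow,oy,pw,py,wy
∂2: piv[aek,aem,aeo,aey,akm,ako,aky,amo,amy,aop,aoy,apy,ekw,emp,eow,epy,ewy,kop,mow,mpw] rk=20  ker:ekm,eko,eky,emo,emy,eoy,kow,koy,kpy,kwy,mop,mpy,opw,opy
∂3: piv[aekm,aeko,aemo,aemy,ekow,ekoy,ekwy,empy,mopw] rk=9
rk∂_2=20

rank∂_2=20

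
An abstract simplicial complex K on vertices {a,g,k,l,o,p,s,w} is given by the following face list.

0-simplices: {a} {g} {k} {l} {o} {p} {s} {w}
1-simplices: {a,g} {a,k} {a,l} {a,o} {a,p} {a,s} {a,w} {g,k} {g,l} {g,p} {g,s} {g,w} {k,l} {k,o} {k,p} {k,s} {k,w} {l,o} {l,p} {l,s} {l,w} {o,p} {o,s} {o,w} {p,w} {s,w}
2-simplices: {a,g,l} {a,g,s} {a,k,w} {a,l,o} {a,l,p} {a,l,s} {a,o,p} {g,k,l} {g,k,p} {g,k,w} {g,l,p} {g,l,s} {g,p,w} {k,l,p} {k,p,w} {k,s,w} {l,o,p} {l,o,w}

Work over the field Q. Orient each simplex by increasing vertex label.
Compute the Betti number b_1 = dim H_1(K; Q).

b_1=5

n_0=8 n_1=26 n_2=18  [Q]
∂1: piv[ag,ak,al,ao,ap,as,aw] rk=7  ker:gk,gl,gp,gs,gw,kl,ko,kp,ks,kw,lo,lp,ls,lw,op,os,ow,pw,sw
∂2: piv[agl,ags,akw,alo,alp,als,aop,gkl,gkp,gkw,glp,gpw,ksw,low] rk=14  ker:gls,klp,kpw,lop
b_1=(26−7)−14=5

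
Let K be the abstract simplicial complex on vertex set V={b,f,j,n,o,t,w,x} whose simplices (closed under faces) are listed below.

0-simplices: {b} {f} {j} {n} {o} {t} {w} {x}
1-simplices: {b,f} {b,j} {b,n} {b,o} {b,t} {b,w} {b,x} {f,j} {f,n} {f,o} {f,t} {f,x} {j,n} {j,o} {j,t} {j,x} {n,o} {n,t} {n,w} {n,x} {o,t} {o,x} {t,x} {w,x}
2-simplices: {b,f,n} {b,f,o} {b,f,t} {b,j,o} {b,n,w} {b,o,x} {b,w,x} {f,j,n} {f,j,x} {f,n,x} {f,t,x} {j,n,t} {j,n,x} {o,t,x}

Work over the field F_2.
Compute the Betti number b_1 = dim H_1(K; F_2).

n_0=8 n_1=24 n_2=14  [Z2]
∂1: piv[bf,bj,bn,bo,bt,bw,bx] rk=7  ker:fj,fn,fo,ft,fx,jn,jo,jt,jx,no,nt,nw,nx,ot,ox,tx,wx
∂2: piv[bfn,bfo,bft,bjo,bnw,box,bwx,fjn,fjx,fnx,ftx,jnt,otx] rk=13  ker:jnx
b_1=(24−7)−13=4

b_1=4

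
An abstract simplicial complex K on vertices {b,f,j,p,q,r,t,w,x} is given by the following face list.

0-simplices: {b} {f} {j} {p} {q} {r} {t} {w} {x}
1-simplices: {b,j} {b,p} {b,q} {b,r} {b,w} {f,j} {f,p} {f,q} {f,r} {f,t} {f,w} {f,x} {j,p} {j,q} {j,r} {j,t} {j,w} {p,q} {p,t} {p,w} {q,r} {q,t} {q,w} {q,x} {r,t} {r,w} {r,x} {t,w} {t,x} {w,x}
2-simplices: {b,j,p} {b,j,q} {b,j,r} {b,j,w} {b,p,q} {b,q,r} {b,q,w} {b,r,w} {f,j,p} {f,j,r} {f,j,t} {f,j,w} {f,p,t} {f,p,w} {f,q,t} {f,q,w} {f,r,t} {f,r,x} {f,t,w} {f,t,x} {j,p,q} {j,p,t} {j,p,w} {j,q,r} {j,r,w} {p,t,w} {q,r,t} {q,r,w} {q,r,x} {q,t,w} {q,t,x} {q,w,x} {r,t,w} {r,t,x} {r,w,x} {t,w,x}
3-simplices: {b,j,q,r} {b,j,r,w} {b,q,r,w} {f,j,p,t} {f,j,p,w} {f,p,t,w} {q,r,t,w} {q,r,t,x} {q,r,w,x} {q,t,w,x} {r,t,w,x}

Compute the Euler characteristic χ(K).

n_0=9 n_1=30 n_2=36 n_3=11
χ=+9−30+36−11=4

χ(K)=4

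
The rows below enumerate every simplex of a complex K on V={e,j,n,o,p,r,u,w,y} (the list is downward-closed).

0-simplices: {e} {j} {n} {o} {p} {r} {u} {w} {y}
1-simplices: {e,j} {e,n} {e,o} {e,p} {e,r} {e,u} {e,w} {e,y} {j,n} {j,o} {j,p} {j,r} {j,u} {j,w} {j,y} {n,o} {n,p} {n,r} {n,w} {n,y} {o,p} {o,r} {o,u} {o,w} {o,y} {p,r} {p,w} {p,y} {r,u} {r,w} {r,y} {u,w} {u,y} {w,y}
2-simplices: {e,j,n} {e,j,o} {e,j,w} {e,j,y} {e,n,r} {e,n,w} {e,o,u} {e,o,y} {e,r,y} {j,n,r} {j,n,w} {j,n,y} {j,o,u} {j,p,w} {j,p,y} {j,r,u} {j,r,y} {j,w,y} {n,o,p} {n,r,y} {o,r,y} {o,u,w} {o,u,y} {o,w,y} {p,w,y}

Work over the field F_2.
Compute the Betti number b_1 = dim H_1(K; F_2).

n_0=9 n_1=34 n_2=25  [Z2]
∂1: piv[ej,en,eo,ep,er,eu,ew,ey] rk=8  ker:jn,jo,jp,jr,ju,jw,jy,no,np,nr,nw,ny,op,or,ou,ow,oy,pr,pw,py,ru,rw,ry,uw,uy,wy
∂2: piv[ejn,ejo,ejw,ejy,enr,enw,eou,eoy,ery,jnr,jny,jou,jpw,jpy,jru,jwy,nop,ory,ouw,ouy,owy] rk=21  ker:jnw,jry,nry,pwy
b_1=(34−8)−21=5

b_1=5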